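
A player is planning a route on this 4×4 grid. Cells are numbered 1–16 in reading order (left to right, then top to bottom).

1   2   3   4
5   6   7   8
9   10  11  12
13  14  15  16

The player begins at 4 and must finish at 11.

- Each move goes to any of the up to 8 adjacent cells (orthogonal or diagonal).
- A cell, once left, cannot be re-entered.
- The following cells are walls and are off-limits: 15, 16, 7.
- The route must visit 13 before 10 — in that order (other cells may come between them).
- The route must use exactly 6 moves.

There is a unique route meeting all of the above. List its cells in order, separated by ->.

4 -> 3 -> 6 -> 9 -> 13 -> 10 -> 11

The waypoints must appear in the order 13, 10, with no cell reused.
Route from 4: left 1 to 3, down-left 2 to 9, down 1 to 13, up-right 1 to 10, right 1 to 11 — 6 moves in all.
Check: order respected (13 at step 4, 10 at step 5); 6 moves as required.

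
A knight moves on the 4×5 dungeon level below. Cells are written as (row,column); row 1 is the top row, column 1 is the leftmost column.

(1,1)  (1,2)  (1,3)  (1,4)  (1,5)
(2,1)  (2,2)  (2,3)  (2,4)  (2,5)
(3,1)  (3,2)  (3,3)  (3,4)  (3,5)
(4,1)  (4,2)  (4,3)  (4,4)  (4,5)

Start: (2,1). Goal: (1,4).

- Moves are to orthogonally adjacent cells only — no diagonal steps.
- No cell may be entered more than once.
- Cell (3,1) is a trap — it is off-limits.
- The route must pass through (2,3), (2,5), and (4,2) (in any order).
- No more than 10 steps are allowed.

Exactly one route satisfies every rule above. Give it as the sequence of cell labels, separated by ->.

Any route must reach (2,3), (2,5), and (4,2) and still end at (1,4) within 10 moves, so the order of the required stops is forced.
Route from (2,1): right 1 to (2,2), down 2 to (4,2), right 1 to (4,3), up 2 to (2,3), right 2 to (2,5), up 1 to (1,5), left 1 to (1,4) — 10 moves in all.
Check: all required cells visited; 10 ≤ 10 moves.

(2,1) -> (2,2) -> (3,2) -> (4,2) -> (4,3) -> (3,3) -> (2,3) -> (2,4) -> (2,5) -> (1,5) -> (1,4)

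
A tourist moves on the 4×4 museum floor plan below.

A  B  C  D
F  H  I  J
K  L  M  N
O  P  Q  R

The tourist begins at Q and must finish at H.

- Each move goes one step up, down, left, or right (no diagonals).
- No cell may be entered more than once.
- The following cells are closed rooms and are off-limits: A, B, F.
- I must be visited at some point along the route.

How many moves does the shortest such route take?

Any route passes through I somewhere between Q and H. Summing Manhattan distances along the two legs (Q → I → H) gives a lower bound of 2 + 1 = 3 moves.
A route of 3 moves achieves this: Q → M → I → H.
Since 3 matches the lower bound, it is optimal.

3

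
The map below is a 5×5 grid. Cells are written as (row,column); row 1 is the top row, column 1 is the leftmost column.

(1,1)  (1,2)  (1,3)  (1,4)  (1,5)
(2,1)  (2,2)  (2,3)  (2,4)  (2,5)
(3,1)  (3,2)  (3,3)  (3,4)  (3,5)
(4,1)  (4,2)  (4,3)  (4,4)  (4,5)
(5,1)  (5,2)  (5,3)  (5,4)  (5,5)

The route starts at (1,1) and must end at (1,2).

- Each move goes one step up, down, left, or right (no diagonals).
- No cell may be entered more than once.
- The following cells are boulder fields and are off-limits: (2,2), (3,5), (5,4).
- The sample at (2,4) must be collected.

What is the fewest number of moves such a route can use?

9

Any route passes through (2,4) somewhere between (1,1) and (1,2). Summing Manhattan distances along the two legs ((1,1) → (2,4) → (1,2)) gives a lower bound of 4 + 3 = 7 moves.
The shortest route satisfying every rule uses 9 moves: (1,1) → (2,1) → (3,1) → (3,2) → (3,3) → (2,3) → (2,4) → (1,4) → (1,3) → (1,2).
The no-revisit rule (legs can't share cells) pushes the minimum above the 7-move bound; an exhaustive check rules out every length from 7 to 8, leaving 9 as the minimum.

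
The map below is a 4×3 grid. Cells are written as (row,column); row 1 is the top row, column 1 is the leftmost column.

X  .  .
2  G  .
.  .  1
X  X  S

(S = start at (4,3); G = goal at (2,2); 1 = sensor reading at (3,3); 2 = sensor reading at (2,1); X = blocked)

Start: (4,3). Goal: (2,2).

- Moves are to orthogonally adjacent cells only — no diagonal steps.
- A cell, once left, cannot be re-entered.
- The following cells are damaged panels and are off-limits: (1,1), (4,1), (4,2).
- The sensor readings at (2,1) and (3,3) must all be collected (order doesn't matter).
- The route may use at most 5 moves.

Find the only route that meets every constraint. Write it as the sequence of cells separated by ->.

(4,3) -> (3,3) -> (3,2) -> (3,1) -> (2,1) -> (2,2)

The budget equals the shortest possible length, so every move has to be on a shortest route through the required cells.
Route from (4,3): up 1 to (3,3), left 2 to (3,1), up 1 to (2,1), right 1 to (2,2) — 5 moves in all.
Check: all required cells visited; 5 ≤ 5 moves.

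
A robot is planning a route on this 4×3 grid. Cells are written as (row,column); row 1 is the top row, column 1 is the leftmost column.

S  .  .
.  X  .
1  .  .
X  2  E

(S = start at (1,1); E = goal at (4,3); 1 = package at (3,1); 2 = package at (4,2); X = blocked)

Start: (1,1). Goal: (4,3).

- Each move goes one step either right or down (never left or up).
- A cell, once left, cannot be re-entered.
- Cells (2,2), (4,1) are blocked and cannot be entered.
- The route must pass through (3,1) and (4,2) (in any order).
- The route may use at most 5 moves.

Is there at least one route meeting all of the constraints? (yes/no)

One route that works: (1,1) → (2,1) → (3,1) → (3,2) → (4,2) → (4,3).

yes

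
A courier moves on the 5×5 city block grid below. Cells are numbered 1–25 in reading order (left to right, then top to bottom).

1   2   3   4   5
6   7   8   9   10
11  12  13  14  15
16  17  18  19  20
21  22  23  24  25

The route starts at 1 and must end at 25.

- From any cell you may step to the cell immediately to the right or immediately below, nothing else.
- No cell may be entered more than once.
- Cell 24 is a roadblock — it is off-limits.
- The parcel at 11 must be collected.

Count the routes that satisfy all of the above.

5

A right/down-only route from 1 to 25 makes exactly 4 down-moves and 4 right-moves in some order.
With no other constraints that would be C(8,4) = 70 routes.
Split at 11 and multiply the segment counts (each segment already excludes blocked cells): 1→11: 1; 11→25: 5; product = 5.
That gives 5 routes.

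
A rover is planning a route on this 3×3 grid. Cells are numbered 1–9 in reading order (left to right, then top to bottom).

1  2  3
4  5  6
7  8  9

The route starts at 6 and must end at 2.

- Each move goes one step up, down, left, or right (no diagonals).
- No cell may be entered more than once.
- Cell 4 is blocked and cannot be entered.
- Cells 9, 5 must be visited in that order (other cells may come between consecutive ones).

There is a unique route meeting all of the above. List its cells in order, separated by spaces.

The waypoints must appear in the order 9, 5, with no cell reused.
Route from 6: down 1 to 9, left 1 to 8, up 2 to 2 — 4 moves in all.
Check: order respected (9 at step 1, 5 at step 3).

6 9 8 5 2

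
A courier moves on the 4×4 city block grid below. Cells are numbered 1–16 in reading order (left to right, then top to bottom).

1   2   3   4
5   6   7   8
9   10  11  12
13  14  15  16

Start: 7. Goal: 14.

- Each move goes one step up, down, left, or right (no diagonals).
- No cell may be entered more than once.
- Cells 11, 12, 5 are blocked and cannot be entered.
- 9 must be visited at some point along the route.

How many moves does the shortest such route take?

5

Any route passes through 9 somewhere between 7 and 14. Summing Manhattan distances along the two legs (7 → 9 → 14) gives a lower bound of 3 + 2 = 5 moves.
A route of 5 moves achieves this: 7 → 6 → 10 → 9 → 13 → 14.
Since 5 matches the lower bound, it is optimal.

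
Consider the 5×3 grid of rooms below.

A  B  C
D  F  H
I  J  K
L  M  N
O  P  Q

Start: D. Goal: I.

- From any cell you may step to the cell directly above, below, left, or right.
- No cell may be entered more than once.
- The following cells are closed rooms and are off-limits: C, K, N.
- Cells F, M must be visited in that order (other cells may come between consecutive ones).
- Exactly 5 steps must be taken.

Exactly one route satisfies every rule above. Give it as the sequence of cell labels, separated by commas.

The waypoints must appear in the order F, M, with no cell reused.
Route from D: right 1 to F, down 2 to M, left 1 to L, up 1 to I — 5 moves in all.
Check: order respected (F at step 1, M at step 3); 5 moves as required.

D, F, J, M, L, I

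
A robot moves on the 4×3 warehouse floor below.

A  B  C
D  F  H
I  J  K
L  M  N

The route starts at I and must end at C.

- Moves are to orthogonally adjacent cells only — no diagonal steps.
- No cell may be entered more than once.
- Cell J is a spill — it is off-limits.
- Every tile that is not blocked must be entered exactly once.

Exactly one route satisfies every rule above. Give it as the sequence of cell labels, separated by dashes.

I - L - M - N - K - H - F - D - A - B - C

Need to visit all 11 open cells exactly once, starting at I and ending at C.
Route from I: down to L, 2× right (reaching N), 2× up (reaching H), 2× left (reaching D), up to A, 2× right (reaching C) — 10 moves in all.
Check: all 11 open cells covered.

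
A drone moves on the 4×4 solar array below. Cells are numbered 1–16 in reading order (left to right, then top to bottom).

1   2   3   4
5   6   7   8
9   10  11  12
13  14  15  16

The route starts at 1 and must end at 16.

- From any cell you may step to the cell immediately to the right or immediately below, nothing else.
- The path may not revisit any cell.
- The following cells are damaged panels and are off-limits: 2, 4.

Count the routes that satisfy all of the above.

A right/down-only route from 1 to 16 makes exactly 3 down-moves and 3 right-moves in some order.
With no other constraints that would be C(6,3) = 20 routes.
Subtract routes through each blocked cell (inclusion–exclusion for overlaps): − through 2: 10 − through 4: 1 + through 2&4: 1 → 10.
That gives 10 routes.

10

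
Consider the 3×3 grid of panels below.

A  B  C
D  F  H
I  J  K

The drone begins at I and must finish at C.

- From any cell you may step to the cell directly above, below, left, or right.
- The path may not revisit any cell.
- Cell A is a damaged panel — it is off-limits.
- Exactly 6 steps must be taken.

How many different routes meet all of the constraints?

2

Need simple routes of exactly 6 moves from I to C (Manhattan distance 4, so 1 moves are spent on a detour and 1 undoing it).
Enumerating: I D F J K H C | I J K H F B C.
That gives 2 routes.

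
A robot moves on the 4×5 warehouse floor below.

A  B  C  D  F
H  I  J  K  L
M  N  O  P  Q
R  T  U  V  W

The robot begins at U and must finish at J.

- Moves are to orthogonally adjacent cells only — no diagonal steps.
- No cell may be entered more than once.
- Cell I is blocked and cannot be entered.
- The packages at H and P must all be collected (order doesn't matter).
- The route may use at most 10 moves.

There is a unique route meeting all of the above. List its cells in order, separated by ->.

U -> V -> P -> O -> N -> M -> H -> A -> B -> C -> J

Any route must reach H and P and still end at J within 10 moves, so the order of the required stops is forced.
Route from U: right to V, up to P, 3× left (reaching M), 2× up (reaching A), 2× right (reaching C), down to J — 10 moves in all.
Check: all required cells visited; 10 ≤ 10 moves.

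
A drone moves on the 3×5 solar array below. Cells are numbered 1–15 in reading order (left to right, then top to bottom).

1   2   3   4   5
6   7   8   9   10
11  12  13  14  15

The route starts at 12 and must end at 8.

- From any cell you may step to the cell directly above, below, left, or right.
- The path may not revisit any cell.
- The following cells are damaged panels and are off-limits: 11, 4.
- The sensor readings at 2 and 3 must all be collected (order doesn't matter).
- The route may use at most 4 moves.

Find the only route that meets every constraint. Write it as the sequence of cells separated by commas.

Any route must reach 2 and 3 and still end at 8 within 4 moves, so the order of the required stops is forced.
Route from 12: up 2 to 2, right 1 to 3, down 1 to 8 — 4 moves in all.
Check: all required cells visited; 4 ≤ 4 moves.

12, 7, 2, 3, 8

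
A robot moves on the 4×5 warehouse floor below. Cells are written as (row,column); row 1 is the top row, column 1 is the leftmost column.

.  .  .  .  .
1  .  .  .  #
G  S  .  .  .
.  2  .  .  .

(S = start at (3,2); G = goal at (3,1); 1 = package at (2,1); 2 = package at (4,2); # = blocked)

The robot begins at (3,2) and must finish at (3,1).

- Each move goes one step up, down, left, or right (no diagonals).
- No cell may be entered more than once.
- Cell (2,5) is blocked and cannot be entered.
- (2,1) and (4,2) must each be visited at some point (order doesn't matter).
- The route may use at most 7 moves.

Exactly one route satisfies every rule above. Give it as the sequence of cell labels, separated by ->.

(3,2) -> (4,2) -> (4,3) -> (3,3) -> (2,3) -> (2,2) -> (2,1) -> (3,1)

Any route must reach (2,1) and (4,2) and still end at (3,1) within 7 moves, so the order of the required stops is forced.
Route from (3,2): down 1 to (4,2), right 1 to (4,3), up 2 to (2,3), left 2 to (2,1), down 1 to (3,1) — 7 moves in all.
Check: all required cells visited; 7 ≤ 7 moves.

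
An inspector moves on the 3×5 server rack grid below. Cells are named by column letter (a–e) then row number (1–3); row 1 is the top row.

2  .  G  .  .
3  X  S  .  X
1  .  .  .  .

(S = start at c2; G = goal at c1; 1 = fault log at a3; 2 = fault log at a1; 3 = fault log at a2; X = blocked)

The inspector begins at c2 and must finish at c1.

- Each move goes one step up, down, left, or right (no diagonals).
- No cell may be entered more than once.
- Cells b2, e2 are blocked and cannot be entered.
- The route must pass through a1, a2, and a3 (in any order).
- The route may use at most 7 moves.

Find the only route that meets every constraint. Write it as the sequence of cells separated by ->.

c2 -> c3 -> b3 -> a3 -> a2 -> a1 -> b1 -> c1

The budget equals the shortest possible length, so every move has to be on a shortest route through the required cells.
Route from c2: down to c3, 2× left (reaching a3), 2× up (reaching a1), 2× right (reaching c1) — 7 moves in all.
Check: all required cells visited; 7 ≤ 7 moves.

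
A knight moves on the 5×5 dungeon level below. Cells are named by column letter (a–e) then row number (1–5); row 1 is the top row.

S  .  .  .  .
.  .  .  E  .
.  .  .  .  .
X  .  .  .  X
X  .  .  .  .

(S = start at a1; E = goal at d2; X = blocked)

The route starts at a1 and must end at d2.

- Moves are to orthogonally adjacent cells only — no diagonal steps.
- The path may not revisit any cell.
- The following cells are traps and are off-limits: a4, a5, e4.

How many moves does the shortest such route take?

4

The Manhattan distance from a1 to d2 is |1−2| + |1−4| = 4, so at least 4 moves are needed.
A route of 4 moves achieves this: a1 → a2 → b2 → c2 → d2.
Since 4 matches the lower bound, it is optimal.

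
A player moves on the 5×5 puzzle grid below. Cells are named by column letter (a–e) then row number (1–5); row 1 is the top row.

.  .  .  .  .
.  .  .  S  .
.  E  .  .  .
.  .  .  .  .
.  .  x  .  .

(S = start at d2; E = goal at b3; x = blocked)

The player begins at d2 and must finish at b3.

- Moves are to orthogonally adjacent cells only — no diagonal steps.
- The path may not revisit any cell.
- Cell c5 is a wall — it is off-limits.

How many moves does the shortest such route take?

The Manhattan distance from d2 to b3 is |2−3| + |4−2| = 3, so at least 3 moves are needed.
A route of 3 moves achieves this: d2 → d3 → c3 → b3.
Since 3 matches the lower bound, it is optimal.

3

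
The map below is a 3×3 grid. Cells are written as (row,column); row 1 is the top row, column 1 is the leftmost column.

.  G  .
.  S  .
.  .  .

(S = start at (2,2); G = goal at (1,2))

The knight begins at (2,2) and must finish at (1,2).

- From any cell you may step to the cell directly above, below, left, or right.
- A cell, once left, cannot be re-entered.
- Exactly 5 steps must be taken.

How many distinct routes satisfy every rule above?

2

Need simple routes of exactly 5 moves from (2,2) to (1,2) (Manhattan distance 1, so 2 moves are spent on a detour and 2 undoing it).
Enumerating: (2,2) (3,2) (3,1) (2,1) (1,1) (1,2) | (2,2) (3,2) (3,3) (2,3) (1,3) (1,2).
That gives 2 routes.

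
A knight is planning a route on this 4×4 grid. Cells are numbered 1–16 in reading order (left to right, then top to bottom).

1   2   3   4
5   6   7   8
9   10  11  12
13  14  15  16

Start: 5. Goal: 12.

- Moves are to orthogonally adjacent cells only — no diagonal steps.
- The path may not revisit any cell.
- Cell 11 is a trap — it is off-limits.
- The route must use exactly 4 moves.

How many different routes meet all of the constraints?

1

Need simple routes of exactly 4 moves from 5 to 12 (Manhattan distance 4, so 0 moves are spent on a detour and 0 undoing it).
Enumerating: 5 6 7 8 12.
That gives 1 route.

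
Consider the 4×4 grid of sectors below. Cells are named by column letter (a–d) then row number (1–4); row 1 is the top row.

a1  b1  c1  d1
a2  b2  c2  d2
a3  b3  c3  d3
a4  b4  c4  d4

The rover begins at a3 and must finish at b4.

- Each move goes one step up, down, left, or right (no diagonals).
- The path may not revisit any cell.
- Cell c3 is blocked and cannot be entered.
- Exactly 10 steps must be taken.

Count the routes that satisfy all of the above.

Need simple routes of exactly 10 moves from a3 to b4 (Manhattan distance 2, so 4 moves are spent on a detour and 4 undoing it).
Branch systematically from the start, pruning whenever the remaining move budget drops below the Manhattan distance to b4 or differs from it in parity. Grouping the completions by first move — via a2: 7; via b3: 3 (no valid completion starts via a4) — and summing: 7 + 3 = 10.
That gives 10 routes.

10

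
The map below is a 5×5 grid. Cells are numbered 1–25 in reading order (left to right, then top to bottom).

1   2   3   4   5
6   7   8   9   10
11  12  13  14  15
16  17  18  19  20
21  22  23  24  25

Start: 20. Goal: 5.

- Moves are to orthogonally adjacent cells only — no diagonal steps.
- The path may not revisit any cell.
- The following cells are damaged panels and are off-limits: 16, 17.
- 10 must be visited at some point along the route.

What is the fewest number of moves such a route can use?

Any route passes through 10 somewhere between 20 and 5. Summing Manhattan distances along the two legs (20 → 10 → 5) gives a lower bound of 2 + 1 = 3 moves.
A route of 3 moves achieves this: 20 → 15 → 10 → 5.
Since 3 matches the lower bound, it is optimal.

3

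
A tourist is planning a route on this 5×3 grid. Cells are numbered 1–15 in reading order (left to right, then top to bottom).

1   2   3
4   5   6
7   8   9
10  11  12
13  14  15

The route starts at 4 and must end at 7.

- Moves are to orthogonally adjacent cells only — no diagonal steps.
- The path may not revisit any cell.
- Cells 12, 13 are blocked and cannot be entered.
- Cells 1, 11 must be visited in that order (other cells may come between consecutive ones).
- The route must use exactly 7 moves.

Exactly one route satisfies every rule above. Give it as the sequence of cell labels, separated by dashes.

The waypoints must appear in the order 1, 11, with no cell reused.
Route from 4: up to 1, right to 2, 3× down (reaching 11), left to 10, up to 7 — 7 moves in all.
Check: order respected (1 at step 1, 11 at step 5); 7 moves as required.

4 - 1 - 2 - 5 - 8 - 11 - 10 - 7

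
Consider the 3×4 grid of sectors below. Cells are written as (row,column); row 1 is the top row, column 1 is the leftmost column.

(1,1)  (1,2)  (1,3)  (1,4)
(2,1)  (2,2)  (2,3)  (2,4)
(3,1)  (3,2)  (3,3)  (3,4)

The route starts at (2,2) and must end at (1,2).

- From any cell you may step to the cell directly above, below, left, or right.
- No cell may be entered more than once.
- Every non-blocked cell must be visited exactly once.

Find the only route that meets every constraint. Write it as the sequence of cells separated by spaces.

(2,2) (2,3) (1,3) (1,4) (2,4) (3,4) (3,3) (3,2) (3,1) (2,1) (1,1) (1,2)

Need to visit all 12 open cells exactly once, starting at (2,2) and ending at (1,2).
Route from (2,2): right to (2,3), up to (1,3), right to (1,4), 2× down (reaching (3,4)), 3× left (reaching (3,1)), 2× up (reaching (1,1)), right to (1,2) — 11 moves in all.
Check: all 12 open cells covered.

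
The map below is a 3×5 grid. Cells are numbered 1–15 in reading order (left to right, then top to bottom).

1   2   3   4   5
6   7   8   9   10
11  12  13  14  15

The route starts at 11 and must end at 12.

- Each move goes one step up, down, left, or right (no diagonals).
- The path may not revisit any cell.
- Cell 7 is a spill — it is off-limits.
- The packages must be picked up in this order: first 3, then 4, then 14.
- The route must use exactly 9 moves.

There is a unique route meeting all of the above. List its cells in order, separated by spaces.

11 6 1 2 3 4 9 14 13 12

The waypoints must appear in the order 3, 4, 14, with no cell reused.
Route from 11: 2× up (reaching 1), 3× right (reaching 4), 2× down (reaching 14), 2× left (reaching 12) — 9 moves in all.
Check: order respected (3 at step 4, 4 at step 5, 14 at step 7); 9 moves as required.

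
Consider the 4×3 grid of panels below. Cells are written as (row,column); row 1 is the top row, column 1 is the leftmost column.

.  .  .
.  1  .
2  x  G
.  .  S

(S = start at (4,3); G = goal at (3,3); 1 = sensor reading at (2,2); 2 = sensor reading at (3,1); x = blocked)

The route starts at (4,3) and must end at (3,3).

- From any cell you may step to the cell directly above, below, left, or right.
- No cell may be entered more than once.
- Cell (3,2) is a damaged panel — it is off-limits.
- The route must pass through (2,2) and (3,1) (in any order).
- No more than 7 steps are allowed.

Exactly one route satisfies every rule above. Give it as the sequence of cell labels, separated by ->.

Any route must reach (2,2) and (3,1) and still end at (3,3) within 7 moves, so the order of the required stops is forced.
Route from (4,3): left 2 to (4,1), up 2 to (2,1), right 2 to (2,3), down 1 to (3,3) — 7 moves in all.
Check: all required cells visited; 7 ≤ 7 moves.

(4,3) -> (4,2) -> (4,1) -> (3,1) -> (2,1) -> (2,2) -> (2,3) -> (3,3)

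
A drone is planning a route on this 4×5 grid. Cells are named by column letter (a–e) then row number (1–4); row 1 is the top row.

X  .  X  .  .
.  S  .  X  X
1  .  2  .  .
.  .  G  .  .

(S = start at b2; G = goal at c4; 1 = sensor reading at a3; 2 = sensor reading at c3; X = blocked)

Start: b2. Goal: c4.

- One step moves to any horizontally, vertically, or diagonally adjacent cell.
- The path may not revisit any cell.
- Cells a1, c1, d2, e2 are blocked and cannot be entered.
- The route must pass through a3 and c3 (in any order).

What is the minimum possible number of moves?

Any route passes through a3 and c3 in some order between b2 and c4. Summing Chebyshev distances along each leg and taking the cheapest ordering (b2 → a3 → c3 → c4) gives a lower bound of 1 + 2 + 1 = 4 moves.
A route of 4 moves achieves this: b2 → a3 → b3 → c3 → c4.
Since 4 matches the lower bound, it is optimal.

4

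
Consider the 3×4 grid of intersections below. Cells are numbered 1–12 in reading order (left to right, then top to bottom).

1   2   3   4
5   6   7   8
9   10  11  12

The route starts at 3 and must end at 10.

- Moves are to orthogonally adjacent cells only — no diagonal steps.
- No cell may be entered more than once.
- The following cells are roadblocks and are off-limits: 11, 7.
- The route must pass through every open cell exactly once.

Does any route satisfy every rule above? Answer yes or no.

Cell 12 has only one open neighbour but is neither the start nor the goal, so a Hamiltonian route would have to both enter and leave it through the same neighbour — impossible without revisiting.

no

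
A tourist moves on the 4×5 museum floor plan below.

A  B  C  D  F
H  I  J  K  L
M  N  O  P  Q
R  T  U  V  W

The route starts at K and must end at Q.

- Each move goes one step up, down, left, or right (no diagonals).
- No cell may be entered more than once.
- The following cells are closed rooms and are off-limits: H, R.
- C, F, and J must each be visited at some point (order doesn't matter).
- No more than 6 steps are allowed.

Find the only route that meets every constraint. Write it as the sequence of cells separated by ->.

The 6-move cap with required stops at C, F, J leaves no slack for detours.
Route from K: left to J, up to C, 2× right (reaching F), 2× down (reaching Q) — 6 moves in all.
Check: all required cells visited; 6 ≤ 6 moves.

K -> J -> C -> D -> F -> L -> Q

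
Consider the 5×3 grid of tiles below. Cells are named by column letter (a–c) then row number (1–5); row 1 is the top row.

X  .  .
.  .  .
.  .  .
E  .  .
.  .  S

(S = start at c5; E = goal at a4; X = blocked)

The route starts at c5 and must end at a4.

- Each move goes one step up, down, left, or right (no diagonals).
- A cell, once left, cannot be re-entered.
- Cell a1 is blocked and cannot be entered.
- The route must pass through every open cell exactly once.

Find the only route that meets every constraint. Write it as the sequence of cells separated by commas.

Need to visit all 14 open cells exactly once, starting at c5 and ending at a4.
Cell a2 has only two open neighbours (a3 and b2), so the path must pass straight through it: one of those is the cell it's entered from and the other is where it exits.
Route from c5: 4× up (reaching c1), left to b1, down to b2, left to a2, down to a3, right to b3, 2× down (reaching b5), left to a5, up to a4 — 13 moves in all.
Check: all 14 open cells covered.

c5, c4, c3, c2, c1, b1, b2, a2, a3, b3, b4, b5, a5, a4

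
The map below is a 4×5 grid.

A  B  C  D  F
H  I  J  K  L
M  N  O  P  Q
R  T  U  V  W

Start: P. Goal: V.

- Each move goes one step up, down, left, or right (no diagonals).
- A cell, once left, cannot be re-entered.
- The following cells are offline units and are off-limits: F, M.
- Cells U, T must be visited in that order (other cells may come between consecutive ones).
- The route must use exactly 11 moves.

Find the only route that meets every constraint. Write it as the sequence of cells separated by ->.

P -> O -> U -> T -> N -> I -> J -> K -> L -> Q -> W -> V

The waypoints must appear in the order U, T, with no cell reused.
Route from P: left 1 to O, down 1 to U, left 1 to T, up 2 to I, right 3 to L, down 2 to W, left 1 to V — 11 moves in all.
Check: order respected (U at step 2, T at step 3); 11 moves as required.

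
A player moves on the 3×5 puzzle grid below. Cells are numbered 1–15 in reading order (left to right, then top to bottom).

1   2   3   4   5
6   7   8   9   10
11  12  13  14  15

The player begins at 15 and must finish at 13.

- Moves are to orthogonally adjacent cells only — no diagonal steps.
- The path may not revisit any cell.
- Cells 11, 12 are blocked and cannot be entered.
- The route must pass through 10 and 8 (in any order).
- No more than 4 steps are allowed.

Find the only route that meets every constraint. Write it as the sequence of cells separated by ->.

The 4-move cap with required stops at 10, 8 leaves no slack for detours.
Route from 15: up to 10, 2× left (reaching 8), down to 13 — 4 moves in all.
Check: all required cells visited; 4 ≤ 4 moves.

15 -> 10 -> 9 -> 8 -> 13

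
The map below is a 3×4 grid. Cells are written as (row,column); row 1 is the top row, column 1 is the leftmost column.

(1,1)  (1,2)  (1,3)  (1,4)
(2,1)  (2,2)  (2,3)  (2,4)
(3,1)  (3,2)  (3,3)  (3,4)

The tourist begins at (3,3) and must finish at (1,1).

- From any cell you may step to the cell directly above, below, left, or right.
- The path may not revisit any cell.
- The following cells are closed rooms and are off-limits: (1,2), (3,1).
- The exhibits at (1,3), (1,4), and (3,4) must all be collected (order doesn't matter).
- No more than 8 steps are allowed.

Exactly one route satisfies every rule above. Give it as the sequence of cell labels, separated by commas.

The 8-move cap with required stops at (1,3), (1,4), (3,4) leaves no slack for detours.
Route from (3,3): right to (3,4), 2× up (reaching (1,4)), left to (1,3), down to (2,3), 2× left (reaching (2,1)), up to (1,1) — 8 moves in all.
Check: all required cells visited; 8 ≤ 8 moves.

(3,3), (3,4), (2,4), (1,4), (1,3), (2,3), (2,2), (2,1), (1,1)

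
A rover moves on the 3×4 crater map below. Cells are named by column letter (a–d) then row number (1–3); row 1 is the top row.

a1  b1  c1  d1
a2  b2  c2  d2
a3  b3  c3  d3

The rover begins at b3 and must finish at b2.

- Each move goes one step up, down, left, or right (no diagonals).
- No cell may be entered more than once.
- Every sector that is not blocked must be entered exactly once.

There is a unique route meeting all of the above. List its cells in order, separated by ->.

b3 -> a3 -> a2 -> a1 -> b1 -> c1 -> d1 -> d2 -> d3 -> c3 -> c2 -> b2

Need to visit all 12 open cells exactly once, starting at b3 and ending at b2.
Cell a3 has only two open neighbours (a2 and b3), so the path must pass straight through it: one of those is the cell it's entered from and the other is where it exits.
Route from b3: left to a3, 2× up (reaching a1), 3× right (reaching d1), 2× down (reaching d3), left to c3, up to c2, left to b2 — 11 moves in all.
Check: all 12 open cells covered.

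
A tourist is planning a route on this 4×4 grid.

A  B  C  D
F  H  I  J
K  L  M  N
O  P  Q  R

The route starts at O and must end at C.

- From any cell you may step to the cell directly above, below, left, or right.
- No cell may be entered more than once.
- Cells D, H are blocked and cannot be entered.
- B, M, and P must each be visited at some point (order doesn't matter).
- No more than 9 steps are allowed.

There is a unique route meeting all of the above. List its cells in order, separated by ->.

The budget equals the shortest possible length, so every move has to be on a shortest route through the required cells.
Route from O: 2× right (reaching Q), up to M, 2× left (reaching K), 2× up (reaching A), 2× right (reaching C) — 9 moves in all.
Check: all required cells visited; 9 ≤ 9 moves.

O -> P -> Q -> M -> L -> K -> F -> A -> B -> C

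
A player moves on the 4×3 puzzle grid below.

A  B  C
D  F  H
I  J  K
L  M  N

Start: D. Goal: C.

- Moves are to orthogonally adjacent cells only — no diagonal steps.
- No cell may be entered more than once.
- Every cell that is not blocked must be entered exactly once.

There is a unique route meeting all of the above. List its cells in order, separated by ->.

Need to visit all 12 open cells exactly once, starting at D and ending at C.
Cell A has only two open neighbours (D and B), so the path must pass straight through it: one of those is the cell it's entered from and the other is where it exits.
Route from D: up 1 to A, right 1 to B, down 2 to J, left 1 to I, down 1 to L, right 2 to N, up 3 to C — 11 moves in all.
Check: all 12 open cells covered.

D -> A -> B -> F -> J -> I -> L -> M -> N -> K -> H -> C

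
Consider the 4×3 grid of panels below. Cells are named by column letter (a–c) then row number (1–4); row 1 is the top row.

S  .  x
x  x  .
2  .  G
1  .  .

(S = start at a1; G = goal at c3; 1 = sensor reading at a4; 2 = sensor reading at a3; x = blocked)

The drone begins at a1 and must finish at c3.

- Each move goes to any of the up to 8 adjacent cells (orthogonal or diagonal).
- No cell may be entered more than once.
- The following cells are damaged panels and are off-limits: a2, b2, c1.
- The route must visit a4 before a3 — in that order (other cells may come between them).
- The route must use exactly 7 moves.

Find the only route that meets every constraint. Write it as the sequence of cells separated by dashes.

The waypoints must appear in the order a4, a3, with no cell reused.
Route from a1: right 1 to b1, down-right 1 to c2, down-left 2 to a4, up 1 to a3, down-right 1 to b4, up-right 1 to c3 — 7 moves in all.
Check: order respected (1 at step 4, 2 at step 5); 7 moves as required.

a1 - b1 - c2 - b3 - a4 - a3 - b4 - c3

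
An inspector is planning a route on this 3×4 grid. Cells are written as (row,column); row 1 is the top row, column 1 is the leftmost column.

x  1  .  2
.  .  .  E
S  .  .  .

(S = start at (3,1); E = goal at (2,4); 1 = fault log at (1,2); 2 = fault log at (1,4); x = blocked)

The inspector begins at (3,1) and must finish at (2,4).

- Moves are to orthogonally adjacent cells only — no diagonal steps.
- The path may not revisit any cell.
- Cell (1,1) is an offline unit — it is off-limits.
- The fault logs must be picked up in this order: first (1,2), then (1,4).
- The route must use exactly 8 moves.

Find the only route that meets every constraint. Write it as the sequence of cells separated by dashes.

(3,1) - (3,2) - (3,3) - (2,3) - (2,2) - (1,2) - (1,3) - (1,4) - (2,4)

The waypoints must appear in the order (1,2), (1,4), with no cell reused.
Route from (3,1): 2× right (reaching (3,3)), up to (2,3), left to (2,2), up to (1,2), 2× right (reaching (1,4)), down to (2,4) — 8 moves in all.
Check: order respected (1 at step 5, 2 at step 7); 8 moves as required.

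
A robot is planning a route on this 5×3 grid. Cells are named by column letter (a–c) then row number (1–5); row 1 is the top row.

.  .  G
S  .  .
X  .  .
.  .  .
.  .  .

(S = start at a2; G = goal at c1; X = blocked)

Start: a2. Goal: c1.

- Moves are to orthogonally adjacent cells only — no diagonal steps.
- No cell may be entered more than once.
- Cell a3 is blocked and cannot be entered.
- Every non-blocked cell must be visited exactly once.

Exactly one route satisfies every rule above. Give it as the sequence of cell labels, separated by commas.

Need to visit all 14 open cells exactly once, starting at a2 and ending at c1.
Route from a2: up to a1, right to b1, 3× down (reaching b4), left to a4, down to a5, 2× right (reaching c5), 4× up (reaching c1) — 13 moves in all.
Check: all 14 open cells covered.

a2, a1, b1, b2, b3, b4, a4, a5, b5, c5, c4, c3, c2, c1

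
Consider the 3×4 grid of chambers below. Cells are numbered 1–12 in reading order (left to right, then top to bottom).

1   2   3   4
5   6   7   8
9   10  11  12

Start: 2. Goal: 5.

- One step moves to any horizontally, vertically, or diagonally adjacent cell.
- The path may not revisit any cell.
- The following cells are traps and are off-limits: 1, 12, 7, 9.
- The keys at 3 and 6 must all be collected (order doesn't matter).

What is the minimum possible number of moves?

Any route passes through 3 and 6 in some order between 2 and 5. Summing Chebyshev distances along each leg and taking the cheapest ordering (2 → 3 → 6 → 5) gives a lower bound of 1 + 1 + 1 = 3 moves.
A route of 3 moves achieves this: 2 → 3 → 6 → 5.
Since 3 matches the lower bound, it is optimal.

3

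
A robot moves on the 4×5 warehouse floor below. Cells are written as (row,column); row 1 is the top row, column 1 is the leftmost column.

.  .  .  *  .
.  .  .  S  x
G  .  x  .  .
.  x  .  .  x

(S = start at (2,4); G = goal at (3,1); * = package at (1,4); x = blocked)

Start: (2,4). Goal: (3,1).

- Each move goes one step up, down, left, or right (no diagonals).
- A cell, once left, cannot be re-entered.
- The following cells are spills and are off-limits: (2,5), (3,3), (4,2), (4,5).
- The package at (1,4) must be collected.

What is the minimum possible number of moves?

Any route passes through (1,4) somewhere between (2,4) and (3,1). Summing Manhattan distances along the two legs ((2,4) → (1,4) → (3,1)) gives a lower bound of 1 + 5 = 6 moves.
A route of 6 moves achieves this: (2,4) → (1,4) → (1,3) → (2,3) → (2,2) → (3,2) → (3,1).
Since 6 matches the lower bound, it is optimal.

6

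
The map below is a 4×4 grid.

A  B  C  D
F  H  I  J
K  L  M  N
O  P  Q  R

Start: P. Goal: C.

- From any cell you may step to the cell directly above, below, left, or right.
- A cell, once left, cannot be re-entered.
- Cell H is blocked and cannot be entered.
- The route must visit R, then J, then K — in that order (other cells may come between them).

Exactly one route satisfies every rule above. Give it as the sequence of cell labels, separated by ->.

The waypoints must appear in the order R, J, K, with no cell reused.
Route from P: right 2 to R, up 2 to J, left 1 to I, down 1 to M, left 2 to K, up 2 to A, right 2 to C — 12 moves in all.
Check: order respected (R at step 2, J at step 4, K at step 8).

P -> Q -> R -> N -> J -> I -> M -> L -> K -> F -> A -> B -> C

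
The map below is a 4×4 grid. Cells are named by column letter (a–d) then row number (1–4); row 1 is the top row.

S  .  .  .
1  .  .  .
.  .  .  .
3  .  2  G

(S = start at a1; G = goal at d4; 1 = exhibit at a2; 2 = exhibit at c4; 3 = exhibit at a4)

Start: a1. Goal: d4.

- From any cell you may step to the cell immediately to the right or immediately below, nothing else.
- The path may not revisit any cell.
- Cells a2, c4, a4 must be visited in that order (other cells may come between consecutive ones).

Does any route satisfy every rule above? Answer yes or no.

a4 lies to the left of c4, so going from c4 to a4 would need a leftward move — but moves only go right/down, so c4 cannot be visited before a4.

no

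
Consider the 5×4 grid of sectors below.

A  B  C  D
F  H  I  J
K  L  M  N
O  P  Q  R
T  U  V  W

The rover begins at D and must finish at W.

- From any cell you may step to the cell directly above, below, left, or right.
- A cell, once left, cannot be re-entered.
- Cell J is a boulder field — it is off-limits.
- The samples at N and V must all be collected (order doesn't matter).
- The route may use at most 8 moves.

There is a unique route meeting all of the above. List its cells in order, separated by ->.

The 8-move cap with required stops at N, V leaves no slack for detours.
Route from D: left to C, 2× down (reaching M), right to N, down to R, left to Q, down to V, right to W — 8 moves in all.
Check: all required cells visited; 8 ≤ 8 moves.

D -> C -> I -> M -> N -> R -> Q -> V -> W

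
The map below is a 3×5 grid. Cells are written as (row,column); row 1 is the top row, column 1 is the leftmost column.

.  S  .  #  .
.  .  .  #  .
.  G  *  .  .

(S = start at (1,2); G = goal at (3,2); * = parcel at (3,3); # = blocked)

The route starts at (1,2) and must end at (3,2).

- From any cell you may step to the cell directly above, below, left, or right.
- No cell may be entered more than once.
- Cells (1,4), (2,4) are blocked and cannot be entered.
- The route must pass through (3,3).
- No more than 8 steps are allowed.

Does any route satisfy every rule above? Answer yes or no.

yes

One route that works: (1,2) → (2,2) → (2,3) → (3,3) → (3,2).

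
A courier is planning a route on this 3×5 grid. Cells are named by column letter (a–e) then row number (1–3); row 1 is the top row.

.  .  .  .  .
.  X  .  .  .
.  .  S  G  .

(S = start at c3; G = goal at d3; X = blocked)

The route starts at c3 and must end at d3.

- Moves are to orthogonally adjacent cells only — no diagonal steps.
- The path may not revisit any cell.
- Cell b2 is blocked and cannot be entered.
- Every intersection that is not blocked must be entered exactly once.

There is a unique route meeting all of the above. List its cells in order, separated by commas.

c3, b3, a3, a2, a1, b1, c1, c2, d2, d1, e1, e2, e3, d3

Need to visit all 14 open cells exactly once, starting at c3 and ending at d3.
Route from c3: 2× left (reaching a3), 2× up (reaching a1), 2× right (reaching c1), down to c2, right to d2, up to d1, right to e1, 2× down (reaching e3), left to d3 — 13 moves in all.
Check: all 14 open cells covered.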